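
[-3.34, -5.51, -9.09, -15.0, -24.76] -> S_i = -3.34*1.65^i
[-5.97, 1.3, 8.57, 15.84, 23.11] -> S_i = -5.97 + 7.27*i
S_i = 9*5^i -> [9, 45, 225, 1125, 5625]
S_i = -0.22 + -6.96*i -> [-0.22, -7.18, -14.14, -21.1, -28.06]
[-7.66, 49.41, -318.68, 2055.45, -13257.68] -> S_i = -7.66*(-6.45)^i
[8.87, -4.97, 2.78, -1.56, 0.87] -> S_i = 8.87*(-0.56)^i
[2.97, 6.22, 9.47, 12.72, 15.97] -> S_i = 2.97 + 3.25*i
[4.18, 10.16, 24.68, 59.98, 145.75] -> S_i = 4.18*2.43^i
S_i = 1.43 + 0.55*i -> [1.43, 1.98, 2.53, 3.08, 3.63]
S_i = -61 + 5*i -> [-61, -56, -51, -46, -41]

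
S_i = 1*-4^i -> [1, -4, 16, -64, 256]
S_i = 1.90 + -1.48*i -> [1.9, 0.42, -1.06, -2.54, -4.02]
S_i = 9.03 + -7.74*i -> [9.03, 1.29, -6.45, -14.19, -21.93]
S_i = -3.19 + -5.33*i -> [-3.19, -8.52, -13.85, -19.18, -24.51]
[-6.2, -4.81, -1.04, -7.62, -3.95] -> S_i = Random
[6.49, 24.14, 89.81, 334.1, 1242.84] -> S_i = 6.49*3.72^i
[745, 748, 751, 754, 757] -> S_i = 745 + 3*i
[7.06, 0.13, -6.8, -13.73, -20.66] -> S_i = 7.06 + -6.93*i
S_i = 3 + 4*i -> [3, 7, 11, 15, 19]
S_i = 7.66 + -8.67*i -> [7.66, -1.01, -9.68, -18.35, -27.02]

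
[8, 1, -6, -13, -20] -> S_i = 8 + -7*i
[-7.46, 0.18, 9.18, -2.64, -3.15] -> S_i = Random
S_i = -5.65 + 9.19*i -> [-5.65, 3.54, 12.73, 21.92, 31.11]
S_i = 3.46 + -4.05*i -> [3.46, -0.59, -4.64, -8.69, -12.74]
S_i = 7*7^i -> [7, 49, 343, 2401, 16807]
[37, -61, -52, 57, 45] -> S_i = Random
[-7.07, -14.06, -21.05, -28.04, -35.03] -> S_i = -7.07 + -6.99*i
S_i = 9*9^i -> [9, 81, 729, 6561, 59049]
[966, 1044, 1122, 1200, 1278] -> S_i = 966 + 78*i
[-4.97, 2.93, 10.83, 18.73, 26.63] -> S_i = -4.97 + 7.90*i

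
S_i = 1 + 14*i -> [1, 15, 29, 43, 57]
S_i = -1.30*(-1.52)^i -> [-1.3, 1.98, -3.0, 4.57, -6.94]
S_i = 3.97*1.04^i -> [3.97, 4.13, 4.29, 4.47, 4.64]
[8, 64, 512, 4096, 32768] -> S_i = 8*8^i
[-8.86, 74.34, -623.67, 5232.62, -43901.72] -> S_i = -8.86*(-8.39)^i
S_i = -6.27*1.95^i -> [-6.27, -12.23, -23.84, -46.49, -90.66]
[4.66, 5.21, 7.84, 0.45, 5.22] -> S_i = Random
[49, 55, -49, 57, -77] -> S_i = Random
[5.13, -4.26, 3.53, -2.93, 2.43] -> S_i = 5.13*(-0.83)^i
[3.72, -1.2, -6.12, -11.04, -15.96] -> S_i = 3.72 + -4.92*i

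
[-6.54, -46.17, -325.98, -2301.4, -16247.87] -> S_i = -6.54*7.06^i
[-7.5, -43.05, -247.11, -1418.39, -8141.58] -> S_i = -7.50*5.74^i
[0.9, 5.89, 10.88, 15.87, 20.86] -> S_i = 0.90 + 4.99*i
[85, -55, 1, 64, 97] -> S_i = Random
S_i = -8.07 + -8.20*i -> [-8.07, -16.27, -24.47, -32.67, -40.87]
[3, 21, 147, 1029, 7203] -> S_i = 3*7^i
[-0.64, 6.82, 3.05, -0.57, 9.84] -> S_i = Random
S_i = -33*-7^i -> [-33, 231, -1617, 11319, -79233]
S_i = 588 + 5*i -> [588, 593, 598, 603, 608]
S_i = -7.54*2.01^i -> [-7.54, -15.16, -30.46, -61.23, -123.07]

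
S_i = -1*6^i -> [-1, -6, -36, -216, -1296]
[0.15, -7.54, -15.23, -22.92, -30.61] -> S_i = 0.15 + -7.69*i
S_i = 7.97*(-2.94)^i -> [7.97, -23.43, 68.89, -202.54, 595.45]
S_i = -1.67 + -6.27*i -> [-1.67, -7.94, -14.21, -20.48, -26.75]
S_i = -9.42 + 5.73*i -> [-9.42, -3.69, 2.04, 7.77, 13.5]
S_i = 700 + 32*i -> [700, 732, 764, 796, 828]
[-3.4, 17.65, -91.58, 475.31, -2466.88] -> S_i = -3.40*(-5.19)^i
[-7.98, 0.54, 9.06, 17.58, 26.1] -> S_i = -7.98 + 8.52*i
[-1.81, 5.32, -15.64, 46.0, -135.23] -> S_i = -1.81*(-2.94)^i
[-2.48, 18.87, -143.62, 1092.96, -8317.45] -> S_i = -2.48*(-7.61)^i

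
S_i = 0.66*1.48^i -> [0.66, 0.98, 1.45, 2.14, 3.17]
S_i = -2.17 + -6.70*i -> [-2.17, -8.87, -15.57, -22.27, -28.97]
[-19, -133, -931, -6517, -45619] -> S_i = -19*7^i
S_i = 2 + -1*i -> [2, 1, 0, -1, -2]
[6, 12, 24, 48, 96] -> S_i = 6*2^i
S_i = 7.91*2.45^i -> [7.91, 19.38, 47.48, 116.33, 285.0]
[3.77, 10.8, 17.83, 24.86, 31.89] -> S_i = 3.77 + 7.03*i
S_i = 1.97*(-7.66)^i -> [1.97, -15.09, 115.59, -885.43, 6782.37]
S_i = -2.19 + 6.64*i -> [-2.19, 4.45, 11.09, 17.73, 24.37]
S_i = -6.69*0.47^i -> [-6.69, -3.14, -1.48, -0.69, -0.33]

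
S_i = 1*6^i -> [1, 6, 36, 216, 1296]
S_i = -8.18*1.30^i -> [-8.18, -10.63, -13.82, -17.97, -23.36]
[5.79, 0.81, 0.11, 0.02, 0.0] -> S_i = 5.79*0.14^i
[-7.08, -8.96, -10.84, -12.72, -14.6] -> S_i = -7.08 + -1.88*i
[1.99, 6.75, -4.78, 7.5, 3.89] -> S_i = Random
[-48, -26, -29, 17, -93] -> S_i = Random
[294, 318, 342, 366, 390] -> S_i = 294 + 24*i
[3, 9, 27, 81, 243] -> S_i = 3*3^i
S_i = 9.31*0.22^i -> [9.31, 2.05, 0.45, 0.1, 0.02]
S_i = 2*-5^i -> [2, -10, 50, -250, 1250]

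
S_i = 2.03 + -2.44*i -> [2.03, -0.41, -2.85, -5.29, -7.73]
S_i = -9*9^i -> [-9, -81, -729, -6561, -59049]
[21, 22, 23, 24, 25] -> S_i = 21 + 1*i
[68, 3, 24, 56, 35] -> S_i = Random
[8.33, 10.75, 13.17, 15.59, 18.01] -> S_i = 8.33 + 2.42*i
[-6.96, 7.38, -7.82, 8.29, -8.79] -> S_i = -6.96*(-1.06)^i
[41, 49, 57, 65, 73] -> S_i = 41 + 8*i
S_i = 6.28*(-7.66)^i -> [6.28, -48.1, 368.48, -2822.58, 21620.95]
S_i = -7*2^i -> [-7, -14, -28, -56, -112]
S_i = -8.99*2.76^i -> [-8.99, -24.81, -68.48, -189.01, -521.67]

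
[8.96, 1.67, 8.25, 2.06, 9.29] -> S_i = Random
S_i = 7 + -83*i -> [7, -76, -159, -242, -325]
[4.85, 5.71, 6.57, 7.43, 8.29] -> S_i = 4.85 + 0.86*i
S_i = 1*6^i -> [1, 6, 36, 216, 1296]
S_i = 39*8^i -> [39, 312, 2496, 19968, 159744]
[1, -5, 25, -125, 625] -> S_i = 1*-5^i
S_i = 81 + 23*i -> [81, 104, 127, 150, 173]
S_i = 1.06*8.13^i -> [1.06, 8.62, 70.06, 569.61, 4630.93]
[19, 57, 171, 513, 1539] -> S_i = 19*3^i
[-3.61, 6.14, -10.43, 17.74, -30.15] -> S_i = -3.61*(-1.70)^i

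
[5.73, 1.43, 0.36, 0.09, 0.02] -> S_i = 5.73*0.25^i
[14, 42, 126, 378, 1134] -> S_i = 14*3^i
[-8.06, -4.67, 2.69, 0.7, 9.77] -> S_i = Random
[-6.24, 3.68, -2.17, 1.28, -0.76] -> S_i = -6.24*(-0.59)^i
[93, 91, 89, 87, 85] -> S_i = 93 + -2*i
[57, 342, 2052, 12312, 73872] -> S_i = 57*6^i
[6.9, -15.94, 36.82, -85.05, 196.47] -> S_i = 6.90*(-2.31)^i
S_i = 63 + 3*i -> [63, 66, 69, 72, 75]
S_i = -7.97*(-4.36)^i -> [-7.97, 34.75, -151.51, 660.57, -2880.08]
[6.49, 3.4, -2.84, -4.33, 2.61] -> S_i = Random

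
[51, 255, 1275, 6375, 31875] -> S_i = 51*5^i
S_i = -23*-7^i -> [-23, 161, -1127, 7889, -55223]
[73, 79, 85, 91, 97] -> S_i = 73 + 6*i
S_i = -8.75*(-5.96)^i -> [-8.75, 52.15, -310.81, 1852.45, -11040.61]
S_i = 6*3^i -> [6, 18, 54, 162, 486]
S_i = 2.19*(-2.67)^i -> [2.19, -5.85, 15.61, -41.68, 111.3]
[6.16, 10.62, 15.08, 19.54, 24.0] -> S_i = 6.16 + 4.46*i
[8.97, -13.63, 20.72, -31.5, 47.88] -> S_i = 8.97*(-1.52)^i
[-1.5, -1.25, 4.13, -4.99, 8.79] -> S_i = Random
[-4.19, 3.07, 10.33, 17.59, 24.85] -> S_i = -4.19 + 7.26*i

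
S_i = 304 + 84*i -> [304, 388, 472, 556, 640]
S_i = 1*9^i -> [1, 9, 81, 729, 6561]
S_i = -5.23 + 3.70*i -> [-5.23, -1.53, 2.17, 5.87, 9.57]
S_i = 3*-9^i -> [3, -27, 243, -2187, 19683]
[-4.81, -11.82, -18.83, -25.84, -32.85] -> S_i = -4.81 + -7.01*i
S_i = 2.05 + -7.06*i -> [2.05, -5.01, -12.07, -19.13, -26.19]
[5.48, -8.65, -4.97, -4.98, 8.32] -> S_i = Random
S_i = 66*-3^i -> [66, -198, 594, -1782, 5346]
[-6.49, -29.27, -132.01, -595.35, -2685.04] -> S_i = -6.49*4.51^i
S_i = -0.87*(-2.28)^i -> [-0.87, 1.98, -4.52, 10.31, -23.51]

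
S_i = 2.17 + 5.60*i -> [2.17, 7.77, 13.37, 18.97, 24.57]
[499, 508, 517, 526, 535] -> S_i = 499 + 9*i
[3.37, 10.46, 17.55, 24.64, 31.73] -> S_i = 3.37 + 7.09*i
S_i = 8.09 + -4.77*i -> [8.09, 3.32, -1.45, -6.22, -10.99]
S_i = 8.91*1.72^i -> [8.91, 15.33, 26.36, 45.34, 77.98]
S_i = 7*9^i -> [7, 63, 567, 5103, 45927]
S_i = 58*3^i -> [58, 174, 522, 1566, 4698]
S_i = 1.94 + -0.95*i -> [1.94, 0.99, 0.04, -0.91, -1.86]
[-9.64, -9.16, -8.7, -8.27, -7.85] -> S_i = -9.64*0.95^i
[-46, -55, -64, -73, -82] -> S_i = -46 + -9*i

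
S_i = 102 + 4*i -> [102, 106, 110, 114, 118]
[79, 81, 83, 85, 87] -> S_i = 79 + 2*i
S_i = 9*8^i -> [9, 72, 576, 4608, 36864]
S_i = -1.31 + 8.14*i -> [-1.31, 6.83, 14.97, 23.11, 31.25]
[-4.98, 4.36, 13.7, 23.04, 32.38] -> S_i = -4.98 + 9.34*i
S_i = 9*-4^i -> [9, -36, 144, -576, 2304]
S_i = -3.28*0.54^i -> [-3.28, -1.77, -0.96, -0.52, -0.28]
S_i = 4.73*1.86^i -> [4.73, 8.8, 16.36, 30.44, 56.61]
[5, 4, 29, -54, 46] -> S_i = Random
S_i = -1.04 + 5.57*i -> [-1.04, 4.53, 10.1, 15.67, 21.24]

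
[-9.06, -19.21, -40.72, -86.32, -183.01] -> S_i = -9.06*2.12^i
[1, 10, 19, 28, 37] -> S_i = 1 + 9*i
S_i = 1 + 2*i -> [1, 3, 5, 7, 9]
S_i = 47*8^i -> [47, 376, 3008, 24064, 192512]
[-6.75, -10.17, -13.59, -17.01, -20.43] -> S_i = -6.75 + -3.42*i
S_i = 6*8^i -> [6, 48, 384, 3072, 24576]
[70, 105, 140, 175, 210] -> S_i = 70 + 35*i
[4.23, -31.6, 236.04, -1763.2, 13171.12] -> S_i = 4.23*(-7.47)^i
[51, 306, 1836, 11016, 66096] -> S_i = 51*6^i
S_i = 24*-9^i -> [24, -216, 1944, -17496, 157464]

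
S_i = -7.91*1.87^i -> [-7.91, -14.79, -27.66, -51.73, -96.73]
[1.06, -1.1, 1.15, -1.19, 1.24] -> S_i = 1.06*(-1.04)^i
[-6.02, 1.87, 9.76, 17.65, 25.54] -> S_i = -6.02 + 7.89*i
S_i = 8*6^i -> [8, 48, 288, 1728, 10368]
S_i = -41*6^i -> [-41, -246, -1476, -8856, -53136]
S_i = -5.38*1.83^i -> [-5.38, -9.85, -18.02, -32.97, -60.34]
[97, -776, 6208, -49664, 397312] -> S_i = 97*-8^i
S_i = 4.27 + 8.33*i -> [4.27, 12.6, 20.93, 29.26, 37.59]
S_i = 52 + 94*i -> [52, 146, 240, 334, 428]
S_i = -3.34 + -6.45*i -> [-3.34, -9.79, -16.24, -22.69, -29.14]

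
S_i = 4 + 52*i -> [4, 56, 108, 160, 212]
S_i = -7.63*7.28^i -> [-7.63, -55.55, -404.38, -2943.87, -21431.38]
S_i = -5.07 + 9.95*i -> [-5.07, 4.88, 14.83, 24.78, 34.73]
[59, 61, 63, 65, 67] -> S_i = 59 + 2*i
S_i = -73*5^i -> [-73, -365, -1825, -9125, -45625]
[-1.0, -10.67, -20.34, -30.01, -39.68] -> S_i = -1.00 + -9.67*i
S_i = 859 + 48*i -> [859, 907, 955, 1003, 1051]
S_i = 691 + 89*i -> [691, 780, 869, 958, 1047]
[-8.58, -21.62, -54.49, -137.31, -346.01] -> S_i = -8.58*2.52^i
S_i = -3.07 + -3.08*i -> [-3.07, -6.15, -9.23, -12.31, -15.39]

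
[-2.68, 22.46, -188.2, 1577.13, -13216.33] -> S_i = -2.68*(-8.38)^i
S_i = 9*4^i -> [9, 36, 144, 576, 2304]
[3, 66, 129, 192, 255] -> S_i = 3 + 63*i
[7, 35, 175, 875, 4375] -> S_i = 7*5^i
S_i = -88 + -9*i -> [-88, -97, -106, -115, -124]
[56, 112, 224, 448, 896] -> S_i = 56*2^i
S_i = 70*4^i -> [70, 280, 1120, 4480, 17920]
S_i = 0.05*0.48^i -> [0.05, 0.02, 0.01, 0.01, 0.0]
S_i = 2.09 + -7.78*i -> [2.09, -5.69, -13.47, -21.25, -29.03]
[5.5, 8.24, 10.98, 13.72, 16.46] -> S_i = 5.50 + 2.74*i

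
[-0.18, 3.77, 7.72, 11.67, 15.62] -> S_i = -0.18 + 3.95*i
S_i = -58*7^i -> [-58, -406, -2842, -19894, -139258]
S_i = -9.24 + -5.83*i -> [-9.24, -15.07, -20.9, -26.73, -32.56]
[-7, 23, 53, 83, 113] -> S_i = -7 + 30*i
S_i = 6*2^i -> [6, 12, 24, 48, 96]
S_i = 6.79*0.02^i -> [6.79, 0.14, 0.0, 0.0, 0.0]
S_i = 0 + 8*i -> [0, 8, 16, 24, 32]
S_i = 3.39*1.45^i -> [3.39, 4.92, 7.13, 10.33, 14.99]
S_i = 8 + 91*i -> [8, 99, 190, 281, 372]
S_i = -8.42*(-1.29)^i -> [-8.42, 10.86, -14.01, 18.08, -23.32]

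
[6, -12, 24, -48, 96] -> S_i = 6*-2^i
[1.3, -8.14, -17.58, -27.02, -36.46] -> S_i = 1.30 + -9.44*i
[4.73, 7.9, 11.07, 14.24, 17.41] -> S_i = 4.73 + 3.17*i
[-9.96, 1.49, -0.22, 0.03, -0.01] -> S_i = -9.96*(-0.15)^i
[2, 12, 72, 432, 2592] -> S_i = 2*6^i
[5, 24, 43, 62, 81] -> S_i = 5 + 19*i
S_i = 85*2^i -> [85, 170, 340, 680, 1360]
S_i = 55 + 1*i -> [55, 56, 57, 58, 59]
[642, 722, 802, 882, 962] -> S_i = 642 + 80*i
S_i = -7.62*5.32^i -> [-7.62, -40.54, -215.66, -1147.33, -6103.82]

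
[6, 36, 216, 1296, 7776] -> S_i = 6*6^i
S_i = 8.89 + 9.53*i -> [8.89, 18.42, 27.95, 37.48, 47.01]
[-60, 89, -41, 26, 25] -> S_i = Random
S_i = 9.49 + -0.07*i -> [9.49, 9.42, 9.35, 9.28, 9.21]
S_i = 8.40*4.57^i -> [8.4, 38.39, 175.43, 801.73, 3663.9]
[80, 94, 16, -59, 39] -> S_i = Random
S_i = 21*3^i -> [21, 63, 189, 567, 1701]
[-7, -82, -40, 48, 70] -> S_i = Random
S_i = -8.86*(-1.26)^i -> [-8.86, 11.16, -14.07, 17.72, -22.33]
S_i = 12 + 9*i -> [12, 21, 30, 39, 48]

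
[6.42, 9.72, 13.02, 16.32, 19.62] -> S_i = 6.42 + 3.30*i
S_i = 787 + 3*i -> [787, 790, 793, 796, 799]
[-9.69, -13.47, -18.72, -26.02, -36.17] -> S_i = -9.69*1.39^i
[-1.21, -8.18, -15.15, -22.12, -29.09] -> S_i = -1.21 + -6.97*i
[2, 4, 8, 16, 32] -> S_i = 2*2^i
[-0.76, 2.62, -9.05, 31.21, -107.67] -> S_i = -0.76*(-3.45)^i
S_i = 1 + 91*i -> [1, 92, 183, 274, 365]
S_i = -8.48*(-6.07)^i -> [-8.48, 51.47, -312.44, 1896.54, -11512.0]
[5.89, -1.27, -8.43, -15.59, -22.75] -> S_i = 5.89 + -7.16*i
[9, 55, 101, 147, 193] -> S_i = 9 + 46*i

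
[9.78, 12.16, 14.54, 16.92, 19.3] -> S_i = 9.78 + 2.38*i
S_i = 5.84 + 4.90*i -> [5.84, 10.74, 15.64, 20.54, 25.44]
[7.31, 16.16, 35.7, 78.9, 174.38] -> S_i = 7.31*2.21^i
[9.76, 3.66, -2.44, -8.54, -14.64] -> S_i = 9.76 + -6.10*i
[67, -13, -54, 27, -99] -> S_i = Random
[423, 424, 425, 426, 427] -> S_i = 423 + 1*i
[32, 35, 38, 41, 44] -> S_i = 32 + 3*i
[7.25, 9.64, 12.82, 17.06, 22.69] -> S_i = 7.25*1.33^i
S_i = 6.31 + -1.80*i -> [6.31, 4.51, 2.71, 0.91, -0.89]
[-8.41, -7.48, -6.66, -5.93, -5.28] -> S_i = -8.41*0.89^i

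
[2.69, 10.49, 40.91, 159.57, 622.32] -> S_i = 2.69*3.90^i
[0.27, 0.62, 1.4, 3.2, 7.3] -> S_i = 0.27*2.28^i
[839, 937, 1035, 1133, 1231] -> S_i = 839 + 98*i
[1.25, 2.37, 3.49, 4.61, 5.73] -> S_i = 1.25 + 1.12*i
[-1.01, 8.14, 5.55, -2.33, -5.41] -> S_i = Random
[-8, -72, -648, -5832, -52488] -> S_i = -8*9^i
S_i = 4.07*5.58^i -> [4.07, 22.71, 126.73, 707.13, 3945.76]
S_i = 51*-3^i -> [51, -153, 459, -1377, 4131]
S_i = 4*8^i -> [4, 32, 256, 2048, 16384]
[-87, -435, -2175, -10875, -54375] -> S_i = -87*5^i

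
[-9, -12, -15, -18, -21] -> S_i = -9 + -3*i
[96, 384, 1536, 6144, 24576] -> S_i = 96*4^i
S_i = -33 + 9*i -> [-33, -24, -15, -6, 3]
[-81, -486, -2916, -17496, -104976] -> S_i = -81*6^i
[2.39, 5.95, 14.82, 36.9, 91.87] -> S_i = 2.39*2.49^i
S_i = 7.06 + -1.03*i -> [7.06, 6.03, 5.0, 3.97, 2.94]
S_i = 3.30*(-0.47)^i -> [3.3, -1.55, 0.73, -0.34, 0.16]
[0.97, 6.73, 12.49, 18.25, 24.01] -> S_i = 0.97 + 5.76*i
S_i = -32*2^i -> [-32, -64, -128, -256, -512]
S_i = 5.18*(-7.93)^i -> [5.18, -41.08, 325.74, -2583.15, 20484.37]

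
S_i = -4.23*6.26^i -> [-4.23, -26.48, -165.76, -1037.68, -6495.88]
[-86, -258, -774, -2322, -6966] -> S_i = -86*3^i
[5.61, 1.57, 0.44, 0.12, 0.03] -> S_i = 5.61*0.28^i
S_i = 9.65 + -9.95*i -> [9.65, -0.3, -10.25, -20.2, -30.15]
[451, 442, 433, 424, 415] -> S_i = 451 + -9*i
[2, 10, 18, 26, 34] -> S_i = 2 + 8*i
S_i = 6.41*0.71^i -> [6.41, 4.55, 3.23, 2.29, 1.63]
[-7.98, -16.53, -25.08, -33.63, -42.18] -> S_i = -7.98 + -8.55*i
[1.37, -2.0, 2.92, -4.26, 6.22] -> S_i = 1.37*(-1.46)^i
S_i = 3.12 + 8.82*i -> [3.12, 11.94, 20.76, 29.58, 38.4]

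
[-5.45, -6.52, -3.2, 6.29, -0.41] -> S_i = Random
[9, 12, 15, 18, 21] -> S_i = 9 + 3*i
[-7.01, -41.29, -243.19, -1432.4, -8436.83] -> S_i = -7.01*5.89^i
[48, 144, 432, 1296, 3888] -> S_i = 48*3^i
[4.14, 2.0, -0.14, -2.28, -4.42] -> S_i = 4.14 + -2.14*i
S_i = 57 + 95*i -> [57, 152, 247, 342, 437]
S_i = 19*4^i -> [19, 76, 304, 1216, 4864]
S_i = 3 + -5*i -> [3, -2, -7, -12, -17]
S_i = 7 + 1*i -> [7, 8, 9, 10, 11]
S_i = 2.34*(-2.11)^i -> [2.34, -4.94, 10.42, -21.98, 46.38]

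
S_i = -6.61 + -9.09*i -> [-6.61, -15.7, -24.79, -33.88, -42.97]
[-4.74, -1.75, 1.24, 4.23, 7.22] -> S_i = -4.74 + 2.99*i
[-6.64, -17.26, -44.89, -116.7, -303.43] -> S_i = -6.64*2.60^i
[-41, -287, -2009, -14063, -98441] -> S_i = -41*7^i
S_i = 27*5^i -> [27, 135, 675, 3375, 16875]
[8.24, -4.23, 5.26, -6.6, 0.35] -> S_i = Random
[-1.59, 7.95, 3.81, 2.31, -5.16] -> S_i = Random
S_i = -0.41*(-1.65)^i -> [-0.41, 0.68, -1.12, 1.84, -3.04]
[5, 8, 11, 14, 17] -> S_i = 5 + 3*i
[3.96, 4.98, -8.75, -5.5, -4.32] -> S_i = Random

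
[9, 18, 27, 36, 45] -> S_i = 9 + 9*i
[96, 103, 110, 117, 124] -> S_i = 96 + 7*i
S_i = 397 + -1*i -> [397, 396, 395, 394, 393]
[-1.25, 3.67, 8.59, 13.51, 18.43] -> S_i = -1.25 + 4.92*i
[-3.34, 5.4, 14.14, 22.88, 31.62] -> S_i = -3.34 + 8.74*i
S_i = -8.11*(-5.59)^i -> [-8.11, 45.33, -253.42, 1416.63, -7918.96]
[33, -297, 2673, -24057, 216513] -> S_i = 33*-9^i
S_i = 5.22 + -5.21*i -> [5.22, 0.01, -5.2, -10.41, -15.62]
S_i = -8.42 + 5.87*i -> [-8.42, -2.55, 3.32, 9.19, 15.06]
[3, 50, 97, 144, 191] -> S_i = 3 + 47*i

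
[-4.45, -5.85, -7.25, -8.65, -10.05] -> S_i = -4.45 + -1.40*i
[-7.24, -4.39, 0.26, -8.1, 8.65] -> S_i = Random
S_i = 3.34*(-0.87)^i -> [3.34, -2.91, 2.53, -2.2, 1.91]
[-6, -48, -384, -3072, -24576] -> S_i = -6*8^i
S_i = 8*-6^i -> [8, -48, 288, -1728, 10368]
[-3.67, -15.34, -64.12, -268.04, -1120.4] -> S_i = -3.67*4.18^i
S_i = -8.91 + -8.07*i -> [-8.91, -16.98, -25.05, -33.12, -41.19]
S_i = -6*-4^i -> [-6, 24, -96, 384, -1536]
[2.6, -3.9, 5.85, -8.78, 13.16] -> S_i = 2.60*(-1.50)^i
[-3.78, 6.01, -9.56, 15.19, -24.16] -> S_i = -3.78*(-1.59)^i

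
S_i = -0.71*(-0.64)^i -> [-0.71, 0.45, -0.29, 0.19, -0.12]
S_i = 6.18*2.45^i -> [6.18, 15.14, 37.1, 90.88, 222.67]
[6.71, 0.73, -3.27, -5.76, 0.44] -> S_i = Random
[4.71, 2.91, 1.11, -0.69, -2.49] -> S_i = 4.71 + -1.80*i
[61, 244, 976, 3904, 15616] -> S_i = 61*4^i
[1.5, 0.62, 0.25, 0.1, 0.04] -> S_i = 1.50*0.41^i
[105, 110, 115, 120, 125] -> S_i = 105 + 5*i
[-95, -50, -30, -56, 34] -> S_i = Random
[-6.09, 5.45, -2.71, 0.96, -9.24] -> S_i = Random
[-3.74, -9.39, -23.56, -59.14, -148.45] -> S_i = -3.74*2.51^i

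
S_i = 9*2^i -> [9, 18, 36, 72, 144]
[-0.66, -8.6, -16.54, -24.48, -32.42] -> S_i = -0.66 + -7.94*i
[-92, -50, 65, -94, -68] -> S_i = Random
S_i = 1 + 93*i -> [1, 94, 187, 280, 373]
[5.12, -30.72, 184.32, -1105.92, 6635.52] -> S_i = 5.12*(-6.00)^i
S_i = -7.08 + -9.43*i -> [-7.08, -16.51, -25.94, -35.37, -44.8]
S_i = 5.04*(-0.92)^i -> [5.04, -4.64, 4.27, -3.92, 3.61]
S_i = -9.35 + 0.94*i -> [-9.35, -8.41, -7.47, -6.53, -5.59]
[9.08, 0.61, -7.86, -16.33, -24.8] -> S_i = 9.08 + -8.47*i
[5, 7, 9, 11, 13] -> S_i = 5 + 2*i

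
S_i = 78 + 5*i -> [78, 83, 88, 93, 98]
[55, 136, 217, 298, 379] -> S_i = 55 + 81*i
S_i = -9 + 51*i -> [-9, 42, 93, 144, 195]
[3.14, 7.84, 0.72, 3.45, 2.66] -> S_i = Random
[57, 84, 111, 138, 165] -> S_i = 57 + 27*i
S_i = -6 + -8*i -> [-6, -14, -22, -30, -38]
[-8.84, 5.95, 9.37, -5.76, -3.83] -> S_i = Random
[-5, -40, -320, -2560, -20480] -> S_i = -5*8^i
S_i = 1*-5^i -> [1, -5, 25, -125, 625]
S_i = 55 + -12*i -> [55, 43, 31, 19, 7]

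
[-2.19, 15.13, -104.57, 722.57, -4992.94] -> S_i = -2.19*(-6.91)^i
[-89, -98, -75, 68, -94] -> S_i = Random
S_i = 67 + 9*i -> [67, 76, 85, 94, 103]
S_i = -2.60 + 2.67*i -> [-2.6, 0.07, 2.74, 5.41, 8.08]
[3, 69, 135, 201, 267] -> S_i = 3 + 66*i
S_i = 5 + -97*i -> [5, -92, -189, -286, -383]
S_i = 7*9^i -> [7, 63, 567, 5103, 45927]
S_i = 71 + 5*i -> [71, 76, 81, 86, 91]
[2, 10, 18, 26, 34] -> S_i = 2 + 8*i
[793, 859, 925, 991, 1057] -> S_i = 793 + 66*i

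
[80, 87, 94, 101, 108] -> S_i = 80 + 7*i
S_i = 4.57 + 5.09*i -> [4.57, 9.66, 14.75, 19.84, 24.93]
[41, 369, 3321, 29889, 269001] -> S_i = 41*9^i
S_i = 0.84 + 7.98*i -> [0.84, 8.82, 16.8, 24.78, 32.76]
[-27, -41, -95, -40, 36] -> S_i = Random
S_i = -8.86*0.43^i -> [-8.86, -3.81, -1.64, -0.7, -0.3]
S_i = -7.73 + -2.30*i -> [-7.73, -10.03, -12.33, -14.63, -16.93]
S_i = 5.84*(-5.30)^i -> [5.84, -30.95, 164.05, -869.44, 4608.04]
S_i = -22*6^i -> [-22, -132, -792, -4752, -28512]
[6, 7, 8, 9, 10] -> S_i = 6 + 1*i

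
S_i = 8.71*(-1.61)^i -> [8.71, -14.02, 22.58, -36.35, 58.52]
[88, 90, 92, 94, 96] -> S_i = 88 + 2*i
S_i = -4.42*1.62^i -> [-4.42, -7.16, -11.6, -18.79, -30.44]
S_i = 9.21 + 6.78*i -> [9.21, 15.99, 22.77, 29.55, 36.33]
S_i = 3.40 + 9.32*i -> [3.4, 12.72, 22.04, 31.36, 40.68]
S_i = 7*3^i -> [7, 21, 63, 189, 567]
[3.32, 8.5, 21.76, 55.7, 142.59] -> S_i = 3.32*2.56^i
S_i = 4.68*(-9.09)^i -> [4.68, -42.54, 386.7, -3515.1, 31952.25]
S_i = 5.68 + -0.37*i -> [5.68, 5.31, 4.94, 4.57, 4.2]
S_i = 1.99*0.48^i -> [1.99, 0.96, 0.46, 0.22, 0.11]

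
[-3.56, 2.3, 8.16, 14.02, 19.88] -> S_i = -3.56 + 5.86*i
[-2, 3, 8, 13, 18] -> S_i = -2 + 5*i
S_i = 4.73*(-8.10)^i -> [4.73, -38.31, 310.34, -2513.72, 20361.1]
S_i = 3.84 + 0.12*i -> [3.84, 3.96, 4.08, 4.2, 4.32]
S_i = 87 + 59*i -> [87, 146, 205, 264, 323]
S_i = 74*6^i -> [74, 444, 2664, 15984, 95904]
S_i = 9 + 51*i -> [9, 60, 111, 162, 213]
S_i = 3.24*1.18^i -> [3.24, 3.82, 4.51, 5.32, 6.28]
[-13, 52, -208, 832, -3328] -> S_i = -13*-4^i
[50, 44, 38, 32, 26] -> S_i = 50 + -6*i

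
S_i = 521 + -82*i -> [521, 439, 357, 275, 193]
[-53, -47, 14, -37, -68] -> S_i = Random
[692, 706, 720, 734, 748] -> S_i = 692 + 14*i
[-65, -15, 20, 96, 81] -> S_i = Random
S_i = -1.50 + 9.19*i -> [-1.5, 7.69, 16.88, 26.07, 35.26]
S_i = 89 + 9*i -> [89, 98, 107, 116, 125]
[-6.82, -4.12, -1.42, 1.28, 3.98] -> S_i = -6.82 + 2.70*i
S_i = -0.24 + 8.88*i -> [-0.24, 8.64, 17.52, 26.4, 35.28]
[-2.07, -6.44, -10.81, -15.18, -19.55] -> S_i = -2.07 + -4.37*i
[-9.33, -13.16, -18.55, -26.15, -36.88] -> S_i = -9.33*1.41^i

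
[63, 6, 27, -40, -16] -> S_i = Random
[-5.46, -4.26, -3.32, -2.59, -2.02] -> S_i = -5.46*0.78^i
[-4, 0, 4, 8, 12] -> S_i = -4 + 4*i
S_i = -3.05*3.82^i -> [-3.05, -11.65, -44.51, -170.02, -649.46]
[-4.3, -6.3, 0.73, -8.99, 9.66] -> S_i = Random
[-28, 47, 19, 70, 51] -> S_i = Random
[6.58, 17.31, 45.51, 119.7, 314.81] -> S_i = 6.58*2.63^i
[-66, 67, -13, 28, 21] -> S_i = Random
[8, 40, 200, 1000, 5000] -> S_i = 8*5^i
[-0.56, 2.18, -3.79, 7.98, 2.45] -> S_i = Random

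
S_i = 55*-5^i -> [55, -275, 1375, -6875, 34375]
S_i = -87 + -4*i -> [-87, -91, -95, -99, -103]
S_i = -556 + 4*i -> [-556, -552, -548, -544, -540]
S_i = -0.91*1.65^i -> [-0.91, -1.5, -2.48, -4.09, -6.74]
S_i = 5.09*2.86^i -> [5.09, 14.56, 41.63, 119.07, 340.55]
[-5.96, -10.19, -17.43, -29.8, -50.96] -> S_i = -5.96*1.71^i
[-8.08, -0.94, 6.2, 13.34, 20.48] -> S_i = -8.08 + 7.14*i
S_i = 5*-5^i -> [5, -25, 125, -625, 3125]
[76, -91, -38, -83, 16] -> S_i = Random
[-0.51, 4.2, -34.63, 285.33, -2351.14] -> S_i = -0.51*(-8.24)^i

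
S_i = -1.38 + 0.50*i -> [-1.38, -0.88, -0.38, 0.12, 0.62]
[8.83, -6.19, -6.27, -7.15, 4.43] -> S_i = Random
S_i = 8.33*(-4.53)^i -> [8.33, -37.73, 170.94, -774.35, 3507.82]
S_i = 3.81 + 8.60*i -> [3.81, 12.41, 21.01, 29.61, 38.21]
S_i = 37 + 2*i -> [37, 39, 41, 43, 45]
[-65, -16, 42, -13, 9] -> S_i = Random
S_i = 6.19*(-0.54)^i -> [6.19, -3.34, 1.81, -0.97, 0.53]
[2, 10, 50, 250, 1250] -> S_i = 2*5^i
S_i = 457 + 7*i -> [457, 464, 471, 478, 485]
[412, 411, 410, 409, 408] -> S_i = 412 + -1*i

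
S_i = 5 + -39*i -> [5, -34, -73, -112, -151]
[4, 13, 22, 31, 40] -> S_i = 4 + 9*i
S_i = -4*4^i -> [-4, -16, -64, -256, -1024]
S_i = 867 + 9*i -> [867, 876, 885, 894, 903]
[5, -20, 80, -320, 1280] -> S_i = 5*-4^i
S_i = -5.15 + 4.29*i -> [-5.15, -0.86, 3.43, 7.72, 12.01]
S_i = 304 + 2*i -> [304, 306, 308, 310, 312]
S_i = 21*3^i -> [21, 63, 189, 567, 1701]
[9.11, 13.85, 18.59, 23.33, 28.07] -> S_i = 9.11 + 4.74*i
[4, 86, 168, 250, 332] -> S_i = 4 + 82*i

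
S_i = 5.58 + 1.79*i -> [5.58, 7.37, 9.16, 10.95, 12.74]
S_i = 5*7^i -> [5, 35, 245, 1715, 12005]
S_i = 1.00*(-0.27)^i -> [1.0, -0.27, 0.07, -0.02, 0.01]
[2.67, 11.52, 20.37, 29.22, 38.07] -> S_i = 2.67 + 8.85*i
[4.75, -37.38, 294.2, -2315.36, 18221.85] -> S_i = 4.75*(-7.87)^i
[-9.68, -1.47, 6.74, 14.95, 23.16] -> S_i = -9.68 + 8.21*i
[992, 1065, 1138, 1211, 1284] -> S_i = 992 + 73*i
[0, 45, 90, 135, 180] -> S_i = 0 + 45*i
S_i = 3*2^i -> [3, 6, 12, 24, 48]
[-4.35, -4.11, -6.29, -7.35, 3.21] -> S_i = Random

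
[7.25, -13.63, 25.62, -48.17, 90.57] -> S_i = 7.25*(-1.88)^i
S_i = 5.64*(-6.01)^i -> [5.64, -33.9, 203.72, -1224.34, 7358.29]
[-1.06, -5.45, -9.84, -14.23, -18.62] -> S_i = -1.06 + -4.39*i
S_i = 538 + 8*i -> [538, 546, 554, 562, 570]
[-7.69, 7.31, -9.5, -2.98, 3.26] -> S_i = Random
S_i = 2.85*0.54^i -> [2.85, 1.54, 0.83, 0.45, 0.24]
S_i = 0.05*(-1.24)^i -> [0.05, -0.06, 0.08, -0.1, 0.12]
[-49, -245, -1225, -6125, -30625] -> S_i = -49*5^i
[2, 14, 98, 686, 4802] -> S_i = 2*7^i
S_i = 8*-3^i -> [8, -24, 72, -216, 648]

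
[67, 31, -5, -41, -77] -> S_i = 67 + -36*i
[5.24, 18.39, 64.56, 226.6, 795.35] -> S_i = 5.24*3.51^i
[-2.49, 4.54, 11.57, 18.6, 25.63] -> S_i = -2.49 + 7.03*i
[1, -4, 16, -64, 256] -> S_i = 1*-4^i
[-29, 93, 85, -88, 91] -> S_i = Random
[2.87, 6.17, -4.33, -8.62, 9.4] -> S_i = Random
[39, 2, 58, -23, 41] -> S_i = Random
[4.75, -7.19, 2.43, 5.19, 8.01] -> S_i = Random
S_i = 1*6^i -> [1, 6, 36, 216, 1296]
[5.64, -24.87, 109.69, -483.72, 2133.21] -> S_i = 5.64*(-4.41)^i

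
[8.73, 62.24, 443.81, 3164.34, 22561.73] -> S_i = 8.73*7.13^i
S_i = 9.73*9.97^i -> [9.73, 97.01, 967.17, 9642.69, 96137.64]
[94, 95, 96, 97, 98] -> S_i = 94 + 1*i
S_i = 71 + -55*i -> [71, 16, -39, -94, -149]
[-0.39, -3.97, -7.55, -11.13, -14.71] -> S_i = -0.39 + -3.58*i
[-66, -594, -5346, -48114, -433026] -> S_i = -66*9^i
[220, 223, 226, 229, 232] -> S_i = 220 + 3*i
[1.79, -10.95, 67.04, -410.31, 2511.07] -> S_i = 1.79*(-6.12)^i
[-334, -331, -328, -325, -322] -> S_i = -334 + 3*i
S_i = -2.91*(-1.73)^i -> [-2.91, 5.03, -8.71, 15.07, -26.07]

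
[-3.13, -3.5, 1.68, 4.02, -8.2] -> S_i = Random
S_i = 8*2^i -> [8, 16, 32, 64, 128]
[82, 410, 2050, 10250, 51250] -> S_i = 82*5^i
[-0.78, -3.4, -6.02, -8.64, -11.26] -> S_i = -0.78 + -2.62*i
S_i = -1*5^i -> [-1, -5, -25, -125, -625]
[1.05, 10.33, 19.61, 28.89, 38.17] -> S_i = 1.05 + 9.28*i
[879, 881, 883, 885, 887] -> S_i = 879 + 2*i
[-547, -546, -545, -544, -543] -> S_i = -547 + 1*i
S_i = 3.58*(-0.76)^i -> [3.58, -2.72, 2.07, -1.57, 1.19]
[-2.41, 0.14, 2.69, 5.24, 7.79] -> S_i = -2.41 + 2.55*i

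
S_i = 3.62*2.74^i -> [3.62, 9.92, 27.18, 74.47, 204.04]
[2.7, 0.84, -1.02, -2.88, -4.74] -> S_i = 2.70 + -1.86*i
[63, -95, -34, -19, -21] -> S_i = Random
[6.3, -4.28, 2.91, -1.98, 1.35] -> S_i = 6.30*(-0.68)^i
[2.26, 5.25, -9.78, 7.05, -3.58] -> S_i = Random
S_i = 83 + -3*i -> [83, 80, 77, 74, 71]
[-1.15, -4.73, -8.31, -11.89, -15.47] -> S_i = -1.15 + -3.58*i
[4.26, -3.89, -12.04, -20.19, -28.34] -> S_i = 4.26 + -8.15*i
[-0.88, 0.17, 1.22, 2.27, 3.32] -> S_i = -0.88 + 1.05*i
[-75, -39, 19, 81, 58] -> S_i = Random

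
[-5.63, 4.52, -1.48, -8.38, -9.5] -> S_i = Random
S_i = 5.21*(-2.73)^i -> [5.21, -14.22, 38.83, -106.0, 289.39]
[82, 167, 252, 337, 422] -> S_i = 82 + 85*i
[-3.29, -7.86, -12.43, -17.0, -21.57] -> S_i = -3.29 + -4.57*i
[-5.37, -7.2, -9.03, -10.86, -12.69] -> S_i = -5.37 + -1.83*i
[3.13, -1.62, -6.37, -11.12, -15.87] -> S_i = 3.13 + -4.75*i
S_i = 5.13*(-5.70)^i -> [5.13, -29.24, 166.67, -950.04, 5415.23]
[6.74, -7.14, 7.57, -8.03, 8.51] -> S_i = 6.74*(-1.06)^i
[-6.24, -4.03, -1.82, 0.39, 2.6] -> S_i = -6.24 + 2.21*i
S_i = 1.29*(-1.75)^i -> [1.29, -2.26, 3.95, -6.91, 12.1]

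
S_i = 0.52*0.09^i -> [0.52, 0.05, 0.0, 0.0, 0.0]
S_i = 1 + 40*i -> [1, 41, 81, 121, 161]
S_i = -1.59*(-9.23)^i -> [-1.59, 14.68, -135.46, 1250.27, -11539.95]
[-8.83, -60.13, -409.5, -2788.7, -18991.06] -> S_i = -8.83*6.81^i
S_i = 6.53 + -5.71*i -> [6.53, 0.82, -4.89, -10.6, -16.31]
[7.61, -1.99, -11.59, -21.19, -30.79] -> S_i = 7.61 + -9.60*i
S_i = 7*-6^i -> [7, -42, 252, -1512, 9072]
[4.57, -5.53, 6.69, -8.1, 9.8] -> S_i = 4.57*(-1.21)^i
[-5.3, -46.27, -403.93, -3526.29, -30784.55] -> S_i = -5.30*8.73^i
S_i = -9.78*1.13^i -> [-9.78, -11.05, -12.49, -14.11, -15.95]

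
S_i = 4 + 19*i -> [4, 23, 42, 61, 80]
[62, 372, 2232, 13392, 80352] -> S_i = 62*6^i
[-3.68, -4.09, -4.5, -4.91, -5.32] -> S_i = -3.68 + -0.41*i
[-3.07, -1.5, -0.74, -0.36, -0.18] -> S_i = -3.07*0.49^i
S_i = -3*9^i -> [-3, -27, -243, -2187, -19683]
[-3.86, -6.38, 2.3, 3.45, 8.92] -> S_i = Random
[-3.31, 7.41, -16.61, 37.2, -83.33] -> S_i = -3.31*(-2.24)^i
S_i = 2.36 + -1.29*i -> [2.36, 1.07, -0.22, -1.51, -2.8]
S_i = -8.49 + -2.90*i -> [-8.49, -11.39, -14.29, -17.19, -20.09]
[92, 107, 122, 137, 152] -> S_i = 92 + 15*i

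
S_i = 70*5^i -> [70, 350, 1750, 8750, 43750]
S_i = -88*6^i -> [-88, -528, -3168, -19008, -114048]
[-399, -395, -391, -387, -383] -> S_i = -399 + 4*i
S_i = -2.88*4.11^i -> [-2.88, -11.84, -48.65, -199.95, -821.79]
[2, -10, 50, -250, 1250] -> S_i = 2*-5^i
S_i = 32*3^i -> [32, 96, 288, 864, 2592]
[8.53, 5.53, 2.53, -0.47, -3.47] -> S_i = 8.53 + -3.00*i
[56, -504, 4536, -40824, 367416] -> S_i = 56*-9^i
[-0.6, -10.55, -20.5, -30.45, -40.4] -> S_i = -0.60 + -9.95*i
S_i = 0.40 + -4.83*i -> [0.4, -4.43, -9.26, -14.09, -18.92]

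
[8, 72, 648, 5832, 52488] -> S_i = 8*9^i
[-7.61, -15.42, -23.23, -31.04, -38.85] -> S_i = -7.61 + -7.81*i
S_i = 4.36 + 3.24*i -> [4.36, 7.6, 10.84, 14.08, 17.32]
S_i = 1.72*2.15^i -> [1.72, 3.7, 7.95, 17.09, 36.75]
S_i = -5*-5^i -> [-5, 25, -125, 625, -3125]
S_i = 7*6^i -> [7, 42, 252, 1512, 9072]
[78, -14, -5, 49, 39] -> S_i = Random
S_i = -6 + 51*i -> [-6, 45, 96, 147, 198]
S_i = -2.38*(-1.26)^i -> [-2.38, 3.0, -3.78, 4.76, -6.0]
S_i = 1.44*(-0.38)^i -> [1.44, -0.55, 0.21, -0.08, 0.03]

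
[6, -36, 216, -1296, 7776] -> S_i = 6*-6^i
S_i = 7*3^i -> [7, 21, 63, 189, 567]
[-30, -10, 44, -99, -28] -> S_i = Random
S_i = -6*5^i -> [-6, -30, -150, -750, -3750]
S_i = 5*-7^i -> [5, -35, 245, -1715, 12005]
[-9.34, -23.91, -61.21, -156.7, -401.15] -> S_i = -9.34*2.56^i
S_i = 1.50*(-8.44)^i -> [1.5, -12.66, 106.85, -901.82, 7611.34]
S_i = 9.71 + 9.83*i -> [9.71, 19.54, 29.37, 39.2, 49.03]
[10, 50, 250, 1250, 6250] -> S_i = 10*5^i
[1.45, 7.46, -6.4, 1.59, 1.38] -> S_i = Random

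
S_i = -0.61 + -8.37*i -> [-0.61, -8.98, -17.35, -25.72, -34.09]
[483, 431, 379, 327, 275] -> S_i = 483 + -52*i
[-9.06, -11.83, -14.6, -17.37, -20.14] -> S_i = -9.06 + -2.77*i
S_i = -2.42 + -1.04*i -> [-2.42, -3.46, -4.5, -5.54, -6.58]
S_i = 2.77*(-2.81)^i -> [2.77, -7.78, 21.87, -61.46, 172.71]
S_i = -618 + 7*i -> [-618, -611, -604, -597, -590]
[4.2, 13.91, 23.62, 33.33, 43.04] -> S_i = 4.20 + 9.71*i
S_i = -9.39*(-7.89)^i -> [-9.39, 74.09, -584.55, 4612.08, -36389.29]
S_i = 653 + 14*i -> [653, 667, 681, 695, 709]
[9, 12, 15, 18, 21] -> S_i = 9 + 3*i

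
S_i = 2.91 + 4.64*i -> [2.91, 7.55, 12.19, 16.83, 21.47]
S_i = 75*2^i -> [75, 150, 300, 600, 1200]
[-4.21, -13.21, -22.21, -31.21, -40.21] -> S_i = -4.21 + -9.00*i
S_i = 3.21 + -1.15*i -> [3.21, 2.06, 0.91, -0.24, -1.39]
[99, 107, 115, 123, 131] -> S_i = 99 + 8*i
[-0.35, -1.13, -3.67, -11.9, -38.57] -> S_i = -0.35*3.24^i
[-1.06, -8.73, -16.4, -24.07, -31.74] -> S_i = -1.06 + -7.67*i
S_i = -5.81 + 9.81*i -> [-5.81, 4.0, 13.81, 23.62, 33.43]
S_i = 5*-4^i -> [5, -20, 80, -320, 1280]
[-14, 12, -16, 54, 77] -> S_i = Random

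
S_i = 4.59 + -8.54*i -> [4.59, -3.95, -12.49, -21.03, -29.57]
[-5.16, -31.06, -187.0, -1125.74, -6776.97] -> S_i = -5.16*6.02^i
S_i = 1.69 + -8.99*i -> [1.69, -7.3, -16.29, -25.28, -34.27]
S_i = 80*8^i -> [80, 640, 5120, 40960, 327680]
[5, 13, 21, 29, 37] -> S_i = 5 + 8*i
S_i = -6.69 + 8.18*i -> [-6.69, 1.49, 9.67, 17.85, 26.03]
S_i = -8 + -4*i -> [-8, -12, -16, -20, -24]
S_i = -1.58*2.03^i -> [-1.58, -3.21, -6.51, -13.22, -26.83]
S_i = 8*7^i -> [8, 56, 392, 2744, 19208]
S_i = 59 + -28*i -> [59, 31, 3, -25, -53]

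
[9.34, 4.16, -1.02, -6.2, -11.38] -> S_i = 9.34 + -5.18*i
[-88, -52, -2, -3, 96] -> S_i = Random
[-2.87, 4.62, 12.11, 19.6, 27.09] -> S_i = -2.87 + 7.49*i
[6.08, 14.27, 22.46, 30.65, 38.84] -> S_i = 6.08 + 8.19*i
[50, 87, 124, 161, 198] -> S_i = 50 + 37*i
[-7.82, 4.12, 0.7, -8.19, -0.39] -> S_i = Random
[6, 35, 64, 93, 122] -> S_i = 6 + 29*i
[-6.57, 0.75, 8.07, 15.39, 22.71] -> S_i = -6.57 + 7.32*i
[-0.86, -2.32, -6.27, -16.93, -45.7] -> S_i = -0.86*2.70^i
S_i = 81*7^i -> [81, 567, 3969, 27783, 194481]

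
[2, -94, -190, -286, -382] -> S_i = 2 + -96*i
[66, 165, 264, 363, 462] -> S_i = 66 + 99*i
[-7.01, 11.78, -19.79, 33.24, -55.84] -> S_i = -7.01*(-1.68)^i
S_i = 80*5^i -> [80, 400, 2000, 10000, 50000]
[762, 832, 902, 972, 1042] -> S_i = 762 + 70*i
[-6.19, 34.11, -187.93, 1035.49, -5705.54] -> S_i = -6.19*(-5.51)^i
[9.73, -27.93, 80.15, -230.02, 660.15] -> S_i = 9.73*(-2.87)^i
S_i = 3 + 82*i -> [3, 85, 167, 249, 331]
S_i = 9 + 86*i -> [9, 95, 181, 267, 353]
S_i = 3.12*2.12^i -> [3.12, 6.61, 14.02, 29.73, 63.02]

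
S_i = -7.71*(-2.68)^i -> [-7.71, 20.66, -55.38, 148.41, -397.73]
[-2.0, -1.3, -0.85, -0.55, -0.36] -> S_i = -2.00*0.65^i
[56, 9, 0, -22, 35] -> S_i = Random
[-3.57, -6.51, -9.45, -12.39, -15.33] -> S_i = -3.57 + -2.94*i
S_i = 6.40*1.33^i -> [6.4, 8.51, 11.32, 15.06, 20.03]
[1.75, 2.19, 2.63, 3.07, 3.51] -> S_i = 1.75 + 0.44*i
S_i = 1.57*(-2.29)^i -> [1.57, -3.6, 8.23, -18.85, 43.18]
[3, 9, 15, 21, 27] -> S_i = 3 + 6*i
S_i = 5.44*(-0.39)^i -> [5.44, -2.12, 0.83, -0.32, 0.13]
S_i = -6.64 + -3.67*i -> [-6.64, -10.31, -13.98, -17.65, -21.32]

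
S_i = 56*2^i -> [56, 112, 224, 448, 896]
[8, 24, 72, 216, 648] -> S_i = 8*3^i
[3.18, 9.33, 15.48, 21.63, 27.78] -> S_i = 3.18 + 6.15*i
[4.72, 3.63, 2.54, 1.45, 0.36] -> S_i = 4.72 + -1.09*i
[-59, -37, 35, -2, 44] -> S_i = Random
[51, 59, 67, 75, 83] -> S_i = 51 + 8*i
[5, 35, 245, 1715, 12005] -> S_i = 5*7^i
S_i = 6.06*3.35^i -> [6.06, 20.3, 68.01, 227.83, 763.22]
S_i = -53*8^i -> [-53, -424, -3392, -27136, -217088]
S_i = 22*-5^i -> [22, -110, 550, -2750, 13750]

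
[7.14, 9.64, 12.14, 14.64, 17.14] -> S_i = 7.14 + 2.50*i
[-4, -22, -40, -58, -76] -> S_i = -4 + -18*i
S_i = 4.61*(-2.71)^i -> [4.61, -12.49, 33.86, -91.75, 248.64]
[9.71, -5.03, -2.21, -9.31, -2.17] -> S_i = Random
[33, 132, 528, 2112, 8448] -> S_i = 33*4^i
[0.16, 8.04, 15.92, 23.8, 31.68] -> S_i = 0.16 + 7.88*i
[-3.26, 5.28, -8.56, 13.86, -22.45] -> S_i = -3.26*(-1.62)^i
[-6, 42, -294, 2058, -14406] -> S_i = -6*-7^i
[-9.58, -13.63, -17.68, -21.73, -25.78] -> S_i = -9.58 + -4.05*i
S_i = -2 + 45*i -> [-2, 43, 88, 133, 178]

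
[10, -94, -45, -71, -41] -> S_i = Random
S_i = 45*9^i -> [45, 405, 3645, 32805, 295245]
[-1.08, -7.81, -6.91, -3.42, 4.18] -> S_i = Random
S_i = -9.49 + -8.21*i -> [-9.49, -17.7, -25.91, -34.12, -42.33]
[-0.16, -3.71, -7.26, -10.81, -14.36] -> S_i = -0.16 + -3.55*i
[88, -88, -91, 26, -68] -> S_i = Random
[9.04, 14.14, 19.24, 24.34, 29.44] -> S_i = 9.04 + 5.10*i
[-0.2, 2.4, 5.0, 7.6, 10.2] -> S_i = -0.20 + 2.60*i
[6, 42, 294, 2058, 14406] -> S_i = 6*7^i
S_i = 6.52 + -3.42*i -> [6.52, 3.1, -0.32, -3.74, -7.16]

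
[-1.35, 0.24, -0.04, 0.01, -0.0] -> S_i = -1.35*(-0.18)^i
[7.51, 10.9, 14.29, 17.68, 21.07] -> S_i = 7.51 + 3.39*i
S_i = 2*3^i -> [2, 6, 18, 54, 162]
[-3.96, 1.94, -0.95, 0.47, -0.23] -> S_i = -3.96*(-0.49)^i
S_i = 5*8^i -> [5, 40, 320, 2560, 20480]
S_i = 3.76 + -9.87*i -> [3.76, -6.11, -15.98, -25.85, -35.72]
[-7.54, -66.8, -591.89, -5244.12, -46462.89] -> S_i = -7.54*8.86^i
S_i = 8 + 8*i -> [8, 16, 24, 32, 40]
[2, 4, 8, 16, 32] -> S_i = 2*2^i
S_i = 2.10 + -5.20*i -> [2.1, -3.1, -8.3, -13.5, -18.7]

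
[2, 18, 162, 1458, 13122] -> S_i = 2*9^i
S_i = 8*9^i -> [8, 72, 648, 5832, 52488]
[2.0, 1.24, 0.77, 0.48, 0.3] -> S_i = 2.00*0.62^i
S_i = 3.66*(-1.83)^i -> [3.66, -6.7, 12.26, -22.43, 41.05]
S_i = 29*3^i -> [29, 87, 261, 783, 2349]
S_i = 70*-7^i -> [70, -490, 3430, -24010, 168070]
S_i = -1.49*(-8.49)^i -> [-1.49, 12.65, -107.4, 911.82, -7741.36]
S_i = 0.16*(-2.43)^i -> [0.16, -0.39, 0.94, -2.3, 5.58]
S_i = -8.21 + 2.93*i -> [-8.21, -5.28, -2.35, 0.58, 3.51]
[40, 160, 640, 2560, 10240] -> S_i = 40*4^i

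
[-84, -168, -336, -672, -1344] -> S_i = -84*2^i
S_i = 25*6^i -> [25, 150, 900, 5400, 32400]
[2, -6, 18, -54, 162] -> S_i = 2*-3^i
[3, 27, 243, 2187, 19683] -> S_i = 3*9^i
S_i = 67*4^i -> [67, 268, 1072, 4288, 17152]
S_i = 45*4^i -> [45, 180, 720, 2880, 11520]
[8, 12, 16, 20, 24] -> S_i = 8 + 4*i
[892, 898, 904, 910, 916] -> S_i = 892 + 6*i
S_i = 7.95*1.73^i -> [7.95, 13.75, 23.79, 41.16, 71.21]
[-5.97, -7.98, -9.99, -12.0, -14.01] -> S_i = -5.97 + -2.01*i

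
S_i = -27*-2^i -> [-27, 54, -108, 216, -432]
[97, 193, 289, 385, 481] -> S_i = 97 + 96*i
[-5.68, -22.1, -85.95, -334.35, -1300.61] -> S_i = -5.68*3.89^i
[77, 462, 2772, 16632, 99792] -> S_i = 77*6^i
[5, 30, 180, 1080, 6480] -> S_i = 5*6^i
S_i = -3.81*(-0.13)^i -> [-3.81, 0.5, -0.06, 0.01, -0.0]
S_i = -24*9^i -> [-24, -216, -1944, -17496, -157464]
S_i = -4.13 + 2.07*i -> [-4.13, -2.06, 0.01, 2.08, 4.15]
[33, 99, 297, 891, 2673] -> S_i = 33*3^i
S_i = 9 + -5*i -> [9, 4, -1, -6, -11]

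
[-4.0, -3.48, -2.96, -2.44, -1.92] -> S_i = -4.00 + 0.52*i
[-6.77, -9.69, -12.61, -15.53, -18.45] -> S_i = -6.77 + -2.92*i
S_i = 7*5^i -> [7, 35, 175, 875, 4375]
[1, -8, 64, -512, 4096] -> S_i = 1*-8^i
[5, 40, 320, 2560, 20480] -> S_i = 5*8^i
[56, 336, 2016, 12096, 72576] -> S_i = 56*6^i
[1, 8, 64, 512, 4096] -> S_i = 1*8^i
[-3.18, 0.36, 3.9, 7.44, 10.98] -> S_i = -3.18 + 3.54*i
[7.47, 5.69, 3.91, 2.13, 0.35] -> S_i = 7.47 + -1.78*i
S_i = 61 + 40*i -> [61, 101, 141, 181, 221]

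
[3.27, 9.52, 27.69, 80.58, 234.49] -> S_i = 3.27*2.91^i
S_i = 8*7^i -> [8, 56, 392, 2744, 19208]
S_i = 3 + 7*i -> [3, 10, 17, 24, 31]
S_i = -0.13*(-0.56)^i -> [-0.13, 0.07, -0.04, 0.02, -0.01]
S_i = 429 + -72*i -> [429, 357, 285, 213, 141]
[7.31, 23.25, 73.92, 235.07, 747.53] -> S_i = 7.31*3.18^i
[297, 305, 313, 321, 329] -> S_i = 297 + 8*i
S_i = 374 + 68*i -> [374, 442, 510, 578, 646]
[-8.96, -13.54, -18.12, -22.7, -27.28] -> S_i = -8.96 + -4.58*i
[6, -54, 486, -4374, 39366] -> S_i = 6*-9^i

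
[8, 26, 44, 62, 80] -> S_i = 8 + 18*i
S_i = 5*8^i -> [5, 40, 320, 2560, 20480]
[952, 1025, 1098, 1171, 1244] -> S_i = 952 + 73*i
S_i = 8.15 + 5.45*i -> [8.15, 13.6, 19.05, 24.5, 29.95]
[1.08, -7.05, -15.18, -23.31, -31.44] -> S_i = 1.08 + -8.13*i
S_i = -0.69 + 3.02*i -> [-0.69, 2.33, 5.35, 8.37, 11.39]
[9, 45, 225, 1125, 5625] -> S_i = 9*5^i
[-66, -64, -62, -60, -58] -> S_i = -66 + 2*i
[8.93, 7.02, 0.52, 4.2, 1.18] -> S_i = Random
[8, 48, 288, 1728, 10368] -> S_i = 8*6^i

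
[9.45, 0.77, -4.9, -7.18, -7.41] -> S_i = Random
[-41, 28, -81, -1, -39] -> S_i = Random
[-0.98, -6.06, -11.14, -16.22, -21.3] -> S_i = -0.98 + -5.08*i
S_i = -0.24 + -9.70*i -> [-0.24, -9.94, -19.64, -29.34, -39.04]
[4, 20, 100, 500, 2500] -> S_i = 4*5^i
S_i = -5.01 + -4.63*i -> [-5.01, -9.64, -14.27, -18.9, -23.53]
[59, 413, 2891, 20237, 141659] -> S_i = 59*7^i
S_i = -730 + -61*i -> [-730, -791, -852, -913, -974]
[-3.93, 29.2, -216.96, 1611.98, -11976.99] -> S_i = -3.93*(-7.43)^i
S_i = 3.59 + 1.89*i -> [3.59, 5.48, 7.37, 9.26, 11.15]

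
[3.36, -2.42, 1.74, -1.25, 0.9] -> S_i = 3.36*(-0.72)^i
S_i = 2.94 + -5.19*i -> [2.94, -2.25, -7.44, -12.63, -17.82]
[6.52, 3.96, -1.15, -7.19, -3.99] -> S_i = Random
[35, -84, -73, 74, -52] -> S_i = Random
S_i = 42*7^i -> [42, 294, 2058, 14406, 100842]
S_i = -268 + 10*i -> [-268, -258, -248, -238, -228]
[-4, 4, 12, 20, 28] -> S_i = -4 + 8*i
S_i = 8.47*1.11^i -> [8.47, 9.4, 10.44, 11.58, 12.86]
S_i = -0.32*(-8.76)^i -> [-0.32, 2.8, -24.56, 215.11, -1884.37]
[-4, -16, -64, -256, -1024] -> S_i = -4*4^i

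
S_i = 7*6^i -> [7, 42, 252, 1512, 9072]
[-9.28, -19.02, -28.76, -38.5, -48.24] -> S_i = -9.28 + -9.74*i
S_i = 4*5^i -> [4, 20, 100, 500, 2500]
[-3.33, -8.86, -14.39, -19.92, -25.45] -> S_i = -3.33 + -5.53*i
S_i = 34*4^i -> [34, 136, 544, 2176, 8704]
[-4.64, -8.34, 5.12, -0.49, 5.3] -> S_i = Random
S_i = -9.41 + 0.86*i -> [-9.41, -8.55, -7.69, -6.83, -5.97]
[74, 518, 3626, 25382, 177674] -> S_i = 74*7^i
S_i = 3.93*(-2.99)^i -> [3.93, -11.75, 35.13, -105.05, 314.11]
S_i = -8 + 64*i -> [-8, 56, 120, 184, 248]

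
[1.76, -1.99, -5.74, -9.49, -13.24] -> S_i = 1.76 + -3.75*i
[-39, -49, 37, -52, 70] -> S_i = Random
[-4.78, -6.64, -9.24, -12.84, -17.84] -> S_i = -4.78*1.39^i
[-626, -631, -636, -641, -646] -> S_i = -626 + -5*i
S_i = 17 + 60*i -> [17, 77, 137, 197, 257]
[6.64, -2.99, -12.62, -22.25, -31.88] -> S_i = 6.64 + -9.63*i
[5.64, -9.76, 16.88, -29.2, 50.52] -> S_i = 5.64*(-1.73)^i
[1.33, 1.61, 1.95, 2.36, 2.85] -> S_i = 1.33*1.21^i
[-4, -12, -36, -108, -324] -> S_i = -4*3^i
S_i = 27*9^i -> [27, 243, 2187, 19683, 177147]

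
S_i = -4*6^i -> [-4, -24, -144, -864, -5184]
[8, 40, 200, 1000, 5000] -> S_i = 8*5^i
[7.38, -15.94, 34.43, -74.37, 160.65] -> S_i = 7.38*(-2.16)^i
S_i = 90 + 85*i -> [90, 175, 260, 345, 430]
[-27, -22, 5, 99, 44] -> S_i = Random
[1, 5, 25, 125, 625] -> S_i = 1*5^i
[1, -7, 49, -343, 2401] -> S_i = 1*-7^i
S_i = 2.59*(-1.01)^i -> [2.59, -2.62, 2.64, -2.67, 2.7]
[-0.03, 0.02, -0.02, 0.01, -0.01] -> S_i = -0.03*(-0.72)^i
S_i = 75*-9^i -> [75, -675, 6075, -54675, 492075]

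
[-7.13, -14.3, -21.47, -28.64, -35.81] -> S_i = -7.13 + -7.17*i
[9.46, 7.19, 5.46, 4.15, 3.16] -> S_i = 9.46*0.76^i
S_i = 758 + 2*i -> [758, 760, 762, 764, 766]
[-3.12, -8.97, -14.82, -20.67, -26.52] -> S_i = -3.12 + -5.85*i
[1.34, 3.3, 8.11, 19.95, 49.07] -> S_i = 1.34*2.46^i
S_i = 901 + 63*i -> [901, 964, 1027, 1090, 1153]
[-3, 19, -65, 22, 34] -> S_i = Random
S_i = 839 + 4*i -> [839, 843, 847, 851, 855]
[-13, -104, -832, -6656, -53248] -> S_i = -13*8^i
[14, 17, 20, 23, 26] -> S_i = 14 + 3*i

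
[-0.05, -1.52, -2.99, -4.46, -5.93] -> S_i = -0.05 + -1.47*i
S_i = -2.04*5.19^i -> [-2.04, -10.59, -54.95, -285.19, -1480.13]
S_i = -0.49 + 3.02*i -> [-0.49, 2.53, 5.55, 8.57, 11.59]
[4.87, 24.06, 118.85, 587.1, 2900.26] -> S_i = 4.87*4.94^i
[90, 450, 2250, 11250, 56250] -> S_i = 90*5^i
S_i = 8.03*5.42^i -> [8.03, 43.52, 235.89, 1278.54, 6929.67]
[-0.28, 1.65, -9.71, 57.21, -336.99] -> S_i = -0.28*(-5.89)^i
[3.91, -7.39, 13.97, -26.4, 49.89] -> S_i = 3.91*(-1.89)^i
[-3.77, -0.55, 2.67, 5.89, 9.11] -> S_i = -3.77 + 3.22*i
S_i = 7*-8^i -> [7, -56, 448, -3584, 28672]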